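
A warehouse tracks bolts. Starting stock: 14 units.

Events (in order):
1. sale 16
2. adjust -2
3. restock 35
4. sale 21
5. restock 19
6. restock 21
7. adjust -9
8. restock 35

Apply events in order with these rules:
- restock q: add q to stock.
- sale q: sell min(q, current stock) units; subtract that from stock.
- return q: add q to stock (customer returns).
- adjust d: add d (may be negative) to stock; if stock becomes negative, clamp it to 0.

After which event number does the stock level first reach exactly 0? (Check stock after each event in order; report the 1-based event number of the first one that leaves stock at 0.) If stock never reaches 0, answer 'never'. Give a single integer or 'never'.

Processing events:
Start: stock = 14
  Event 1 (sale 16): sell min(16,14)=14. stock: 14 - 14 = 0. total_sold = 14
  Event 2 (adjust -2): 0 + -2 = 0 (clamped to 0)
  Event 3 (restock 35): 0 + 35 = 35
  Event 4 (sale 21): sell min(21,35)=21. stock: 35 - 21 = 14. total_sold = 35
  Event 5 (restock 19): 14 + 19 = 33
  Event 6 (restock 21): 33 + 21 = 54
  Event 7 (adjust -9): 54 + -9 = 45
  Event 8 (restock 35): 45 + 35 = 80
Final: stock = 80, total_sold = 35

First zero at event 1.

Answer: 1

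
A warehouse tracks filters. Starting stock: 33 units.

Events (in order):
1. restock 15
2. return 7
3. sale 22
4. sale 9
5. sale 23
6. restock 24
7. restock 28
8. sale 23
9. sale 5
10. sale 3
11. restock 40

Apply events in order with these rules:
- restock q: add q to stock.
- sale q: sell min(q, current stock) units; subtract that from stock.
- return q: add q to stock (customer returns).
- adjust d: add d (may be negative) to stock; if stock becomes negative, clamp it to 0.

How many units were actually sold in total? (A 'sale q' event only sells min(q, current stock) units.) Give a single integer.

Answer: 85

Derivation:
Processing events:
Start: stock = 33
  Event 1 (restock 15): 33 + 15 = 48
  Event 2 (return 7): 48 + 7 = 55
  Event 3 (sale 22): sell min(22,55)=22. stock: 55 - 22 = 33. total_sold = 22
  Event 4 (sale 9): sell min(9,33)=9. stock: 33 - 9 = 24. total_sold = 31
  Event 5 (sale 23): sell min(23,24)=23. stock: 24 - 23 = 1. total_sold = 54
  Event 6 (restock 24): 1 + 24 = 25
  Event 7 (restock 28): 25 + 28 = 53
  Event 8 (sale 23): sell min(23,53)=23. stock: 53 - 23 = 30. total_sold = 77
  Event 9 (sale 5): sell min(5,30)=5. stock: 30 - 5 = 25. total_sold = 82
  Event 10 (sale 3): sell min(3,25)=3. stock: 25 - 3 = 22. total_sold = 85
  Event 11 (restock 40): 22 + 40 = 62
Final: stock = 62, total_sold = 85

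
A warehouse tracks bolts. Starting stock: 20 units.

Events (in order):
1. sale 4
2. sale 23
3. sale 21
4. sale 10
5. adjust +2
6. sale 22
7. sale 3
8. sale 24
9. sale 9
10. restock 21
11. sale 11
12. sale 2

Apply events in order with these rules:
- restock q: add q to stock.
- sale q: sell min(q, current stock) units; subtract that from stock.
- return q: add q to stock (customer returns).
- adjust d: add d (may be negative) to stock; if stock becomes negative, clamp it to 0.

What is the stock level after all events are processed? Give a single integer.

Answer: 8

Derivation:
Processing events:
Start: stock = 20
  Event 1 (sale 4): sell min(4,20)=4. stock: 20 - 4 = 16. total_sold = 4
  Event 2 (sale 23): sell min(23,16)=16. stock: 16 - 16 = 0. total_sold = 20
  Event 3 (sale 21): sell min(21,0)=0. stock: 0 - 0 = 0. total_sold = 20
  Event 4 (sale 10): sell min(10,0)=0. stock: 0 - 0 = 0. total_sold = 20
  Event 5 (adjust +2): 0 + 2 = 2
  Event 6 (sale 22): sell min(22,2)=2. stock: 2 - 2 = 0. total_sold = 22
  Event 7 (sale 3): sell min(3,0)=0. stock: 0 - 0 = 0. total_sold = 22
  Event 8 (sale 24): sell min(24,0)=0. stock: 0 - 0 = 0. total_sold = 22
  Event 9 (sale 9): sell min(9,0)=0. stock: 0 - 0 = 0. total_sold = 22
  Event 10 (restock 21): 0 + 21 = 21
  Event 11 (sale 11): sell min(11,21)=11. stock: 21 - 11 = 10. total_sold = 33
  Event 12 (sale 2): sell min(2,10)=2. stock: 10 - 2 = 8. total_sold = 35
Final: stock = 8, total_sold = 35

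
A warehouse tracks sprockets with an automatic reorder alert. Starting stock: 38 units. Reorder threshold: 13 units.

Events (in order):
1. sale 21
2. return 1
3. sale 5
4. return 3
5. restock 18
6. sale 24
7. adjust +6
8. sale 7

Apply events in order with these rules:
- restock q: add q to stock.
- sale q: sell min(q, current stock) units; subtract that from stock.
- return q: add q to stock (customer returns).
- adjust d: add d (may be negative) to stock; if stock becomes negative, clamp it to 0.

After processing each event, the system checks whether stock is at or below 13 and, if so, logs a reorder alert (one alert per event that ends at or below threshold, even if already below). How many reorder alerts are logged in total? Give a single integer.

Processing events:
Start: stock = 38
  Event 1 (sale 21): sell min(21,38)=21. stock: 38 - 21 = 17. total_sold = 21
  Event 2 (return 1): 17 + 1 = 18
  Event 3 (sale 5): sell min(5,18)=5. stock: 18 - 5 = 13. total_sold = 26
  Event 4 (return 3): 13 + 3 = 16
  Event 5 (restock 18): 16 + 18 = 34
  Event 6 (sale 24): sell min(24,34)=24. stock: 34 - 24 = 10. total_sold = 50
  Event 7 (adjust +6): 10 + 6 = 16
  Event 8 (sale 7): sell min(7,16)=7. stock: 16 - 7 = 9. total_sold = 57
Final: stock = 9, total_sold = 57

Checking against threshold 13:
  After event 1: stock=17 > 13
  After event 2: stock=18 > 13
  After event 3: stock=13 <= 13 -> ALERT
  After event 4: stock=16 > 13
  After event 5: stock=34 > 13
  After event 6: stock=10 <= 13 -> ALERT
  After event 7: stock=16 > 13
  After event 8: stock=9 <= 13 -> ALERT
Alert events: [3, 6, 8]. Count = 3

Answer: 3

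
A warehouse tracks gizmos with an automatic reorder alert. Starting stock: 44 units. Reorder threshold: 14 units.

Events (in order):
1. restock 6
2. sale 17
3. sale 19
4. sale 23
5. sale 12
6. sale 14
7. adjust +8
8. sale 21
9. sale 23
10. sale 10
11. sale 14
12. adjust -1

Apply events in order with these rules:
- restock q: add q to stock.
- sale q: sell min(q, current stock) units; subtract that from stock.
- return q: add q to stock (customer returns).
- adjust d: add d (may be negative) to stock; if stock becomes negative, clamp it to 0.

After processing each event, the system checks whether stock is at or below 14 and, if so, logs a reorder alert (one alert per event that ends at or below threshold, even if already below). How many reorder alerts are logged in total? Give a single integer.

Processing events:
Start: stock = 44
  Event 1 (restock 6): 44 + 6 = 50
  Event 2 (sale 17): sell min(17,50)=17. stock: 50 - 17 = 33. total_sold = 17
  Event 3 (sale 19): sell min(19,33)=19. stock: 33 - 19 = 14. total_sold = 36
  Event 4 (sale 23): sell min(23,14)=14. stock: 14 - 14 = 0. total_sold = 50
  Event 5 (sale 12): sell min(12,0)=0. stock: 0 - 0 = 0. total_sold = 50
  Event 6 (sale 14): sell min(14,0)=0. stock: 0 - 0 = 0. total_sold = 50
  Event 7 (adjust +8): 0 + 8 = 8
  Event 8 (sale 21): sell min(21,8)=8. stock: 8 - 8 = 0. total_sold = 58
  Event 9 (sale 23): sell min(23,0)=0. stock: 0 - 0 = 0. total_sold = 58
  Event 10 (sale 10): sell min(10,0)=0. stock: 0 - 0 = 0. total_sold = 58
  Event 11 (sale 14): sell min(14,0)=0. stock: 0 - 0 = 0. total_sold = 58
  Event 12 (adjust -1): 0 + -1 = 0 (clamped to 0)
Final: stock = 0, total_sold = 58

Checking against threshold 14:
  After event 1: stock=50 > 14
  After event 2: stock=33 > 14
  After event 3: stock=14 <= 14 -> ALERT
  After event 4: stock=0 <= 14 -> ALERT
  After event 5: stock=0 <= 14 -> ALERT
  After event 6: stock=0 <= 14 -> ALERT
  After event 7: stock=8 <= 14 -> ALERT
  After event 8: stock=0 <= 14 -> ALERT
  After event 9: stock=0 <= 14 -> ALERT
  After event 10: stock=0 <= 14 -> ALERT
  After event 11: stock=0 <= 14 -> ALERT
  After event 12: stock=0 <= 14 -> ALERT
Alert events: [3, 4, 5, 6, 7, 8, 9, 10, 11, 12]. Count = 10

Answer: 10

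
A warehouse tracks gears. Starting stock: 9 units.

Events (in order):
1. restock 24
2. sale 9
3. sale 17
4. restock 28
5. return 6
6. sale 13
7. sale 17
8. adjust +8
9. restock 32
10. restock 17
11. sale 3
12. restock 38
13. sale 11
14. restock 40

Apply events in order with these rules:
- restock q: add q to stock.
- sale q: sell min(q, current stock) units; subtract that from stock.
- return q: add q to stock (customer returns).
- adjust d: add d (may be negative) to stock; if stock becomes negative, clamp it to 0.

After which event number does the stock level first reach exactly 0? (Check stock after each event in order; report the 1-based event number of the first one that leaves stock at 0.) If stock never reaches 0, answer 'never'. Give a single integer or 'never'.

Answer: never

Derivation:
Processing events:
Start: stock = 9
  Event 1 (restock 24): 9 + 24 = 33
  Event 2 (sale 9): sell min(9,33)=9. stock: 33 - 9 = 24. total_sold = 9
  Event 3 (sale 17): sell min(17,24)=17. stock: 24 - 17 = 7. total_sold = 26
  Event 4 (restock 28): 7 + 28 = 35
  Event 5 (return 6): 35 + 6 = 41
  Event 6 (sale 13): sell min(13,41)=13. stock: 41 - 13 = 28. total_sold = 39
  Event 7 (sale 17): sell min(17,28)=17. stock: 28 - 17 = 11. total_sold = 56
  Event 8 (adjust +8): 11 + 8 = 19
  Event 9 (restock 32): 19 + 32 = 51
  Event 10 (restock 17): 51 + 17 = 68
  Event 11 (sale 3): sell min(3,68)=3. stock: 68 - 3 = 65. total_sold = 59
  Event 12 (restock 38): 65 + 38 = 103
  Event 13 (sale 11): sell min(11,103)=11. stock: 103 - 11 = 92. total_sold = 70
  Event 14 (restock 40): 92 + 40 = 132
Final: stock = 132, total_sold = 70

Stock never reaches 0.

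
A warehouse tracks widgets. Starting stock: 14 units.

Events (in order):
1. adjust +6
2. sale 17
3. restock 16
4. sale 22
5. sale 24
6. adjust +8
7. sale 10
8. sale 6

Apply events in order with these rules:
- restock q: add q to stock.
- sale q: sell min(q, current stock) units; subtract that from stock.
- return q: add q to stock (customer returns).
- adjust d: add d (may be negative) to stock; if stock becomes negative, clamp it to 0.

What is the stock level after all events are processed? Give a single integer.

Answer: 0

Derivation:
Processing events:
Start: stock = 14
  Event 1 (adjust +6): 14 + 6 = 20
  Event 2 (sale 17): sell min(17,20)=17. stock: 20 - 17 = 3. total_sold = 17
  Event 3 (restock 16): 3 + 16 = 19
  Event 4 (sale 22): sell min(22,19)=19. stock: 19 - 19 = 0. total_sold = 36
  Event 5 (sale 24): sell min(24,0)=0. stock: 0 - 0 = 0. total_sold = 36
  Event 6 (adjust +8): 0 + 8 = 8
  Event 7 (sale 10): sell min(10,8)=8. stock: 8 - 8 = 0. total_sold = 44
  Event 8 (sale 6): sell min(6,0)=0. stock: 0 - 0 = 0. total_sold = 44
Final: stock = 0, total_sold = 44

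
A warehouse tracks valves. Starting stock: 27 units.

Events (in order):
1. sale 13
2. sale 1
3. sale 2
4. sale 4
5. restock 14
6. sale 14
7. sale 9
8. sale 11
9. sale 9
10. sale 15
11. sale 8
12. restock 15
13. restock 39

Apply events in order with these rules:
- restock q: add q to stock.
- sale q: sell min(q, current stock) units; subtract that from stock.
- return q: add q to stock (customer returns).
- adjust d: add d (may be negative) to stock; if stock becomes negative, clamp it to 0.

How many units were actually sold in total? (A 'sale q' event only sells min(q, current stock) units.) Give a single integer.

Answer: 41

Derivation:
Processing events:
Start: stock = 27
  Event 1 (sale 13): sell min(13,27)=13. stock: 27 - 13 = 14. total_sold = 13
  Event 2 (sale 1): sell min(1,14)=1. stock: 14 - 1 = 13. total_sold = 14
  Event 3 (sale 2): sell min(2,13)=2. stock: 13 - 2 = 11. total_sold = 16
  Event 4 (sale 4): sell min(4,11)=4. stock: 11 - 4 = 7. total_sold = 20
  Event 5 (restock 14): 7 + 14 = 21
  Event 6 (sale 14): sell min(14,21)=14. stock: 21 - 14 = 7. total_sold = 34
  Event 7 (sale 9): sell min(9,7)=7. stock: 7 - 7 = 0. total_sold = 41
  Event 8 (sale 11): sell min(11,0)=0. stock: 0 - 0 = 0. total_sold = 41
  Event 9 (sale 9): sell min(9,0)=0. stock: 0 - 0 = 0. total_sold = 41
  Event 10 (sale 15): sell min(15,0)=0. stock: 0 - 0 = 0. total_sold = 41
  Event 11 (sale 8): sell min(8,0)=0. stock: 0 - 0 = 0. total_sold = 41
  Event 12 (restock 15): 0 + 15 = 15
  Event 13 (restock 39): 15 + 39 = 54
Final: stock = 54, total_sold = 41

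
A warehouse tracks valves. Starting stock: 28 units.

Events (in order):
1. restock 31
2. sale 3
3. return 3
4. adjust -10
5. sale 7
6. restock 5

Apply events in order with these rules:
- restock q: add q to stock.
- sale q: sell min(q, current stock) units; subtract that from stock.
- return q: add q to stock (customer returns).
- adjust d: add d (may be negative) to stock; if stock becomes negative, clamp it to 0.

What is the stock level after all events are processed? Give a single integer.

Processing events:
Start: stock = 28
  Event 1 (restock 31): 28 + 31 = 59
  Event 2 (sale 3): sell min(3,59)=3. stock: 59 - 3 = 56. total_sold = 3
  Event 3 (return 3): 56 + 3 = 59
  Event 4 (adjust -10): 59 + -10 = 49
  Event 5 (sale 7): sell min(7,49)=7. stock: 49 - 7 = 42. total_sold = 10
  Event 6 (restock 5): 42 + 5 = 47
Final: stock = 47, total_sold = 10

Answer: 47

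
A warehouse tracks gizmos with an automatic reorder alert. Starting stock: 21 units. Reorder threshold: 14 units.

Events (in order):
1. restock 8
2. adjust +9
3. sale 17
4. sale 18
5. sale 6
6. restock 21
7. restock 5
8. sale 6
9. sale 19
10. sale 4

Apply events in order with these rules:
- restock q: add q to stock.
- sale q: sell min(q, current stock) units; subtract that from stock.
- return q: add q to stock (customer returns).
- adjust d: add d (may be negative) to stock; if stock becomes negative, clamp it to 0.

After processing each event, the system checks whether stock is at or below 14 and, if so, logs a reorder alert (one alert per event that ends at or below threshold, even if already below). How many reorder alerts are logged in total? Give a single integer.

Processing events:
Start: stock = 21
  Event 1 (restock 8): 21 + 8 = 29
  Event 2 (adjust +9): 29 + 9 = 38
  Event 3 (sale 17): sell min(17,38)=17. stock: 38 - 17 = 21. total_sold = 17
  Event 4 (sale 18): sell min(18,21)=18. stock: 21 - 18 = 3. total_sold = 35
  Event 5 (sale 6): sell min(6,3)=3. stock: 3 - 3 = 0. total_sold = 38
  Event 6 (restock 21): 0 + 21 = 21
  Event 7 (restock 5): 21 + 5 = 26
  Event 8 (sale 6): sell min(6,26)=6. stock: 26 - 6 = 20. total_sold = 44
  Event 9 (sale 19): sell min(19,20)=19. stock: 20 - 19 = 1. total_sold = 63
  Event 10 (sale 4): sell min(4,1)=1. stock: 1 - 1 = 0. total_sold = 64
Final: stock = 0, total_sold = 64

Checking against threshold 14:
  After event 1: stock=29 > 14
  After event 2: stock=38 > 14
  After event 3: stock=21 > 14
  After event 4: stock=3 <= 14 -> ALERT
  After event 5: stock=0 <= 14 -> ALERT
  After event 6: stock=21 > 14
  After event 7: stock=26 > 14
  After event 8: stock=20 > 14
  After event 9: stock=1 <= 14 -> ALERT
  After event 10: stock=0 <= 14 -> ALERT
Alert events: [4, 5, 9, 10]. Count = 4

Answer: 4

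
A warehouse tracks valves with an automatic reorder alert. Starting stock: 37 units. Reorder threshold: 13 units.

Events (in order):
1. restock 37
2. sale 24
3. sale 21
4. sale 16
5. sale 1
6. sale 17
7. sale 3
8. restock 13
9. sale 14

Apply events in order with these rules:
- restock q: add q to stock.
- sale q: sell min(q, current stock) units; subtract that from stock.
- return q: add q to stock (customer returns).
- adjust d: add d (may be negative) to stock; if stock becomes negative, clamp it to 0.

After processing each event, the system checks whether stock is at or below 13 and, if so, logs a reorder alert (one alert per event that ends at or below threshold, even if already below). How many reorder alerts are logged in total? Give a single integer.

Processing events:
Start: stock = 37
  Event 1 (restock 37): 37 + 37 = 74
  Event 2 (sale 24): sell min(24,74)=24. stock: 74 - 24 = 50. total_sold = 24
  Event 3 (sale 21): sell min(21,50)=21. stock: 50 - 21 = 29. total_sold = 45
  Event 4 (sale 16): sell min(16,29)=16. stock: 29 - 16 = 13. total_sold = 61
  Event 5 (sale 1): sell min(1,13)=1. stock: 13 - 1 = 12. total_sold = 62
  Event 6 (sale 17): sell min(17,12)=12. stock: 12 - 12 = 0. total_sold = 74
  Event 7 (sale 3): sell min(3,0)=0. stock: 0 - 0 = 0. total_sold = 74
  Event 8 (restock 13): 0 + 13 = 13
  Event 9 (sale 14): sell min(14,13)=13. stock: 13 - 13 = 0. total_sold = 87
Final: stock = 0, total_sold = 87

Checking against threshold 13:
  After event 1: stock=74 > 13
  After event 2: stock=50 > 13
  After event 3: stock=29 > 13
  After event 4: stock=13 <= 13 -> ALERT
  After event 5: stock=12 <= 13 -> ALERT
  After event 6: stock=0 <= 13 -> ALERT
  After event 7: stock=0 <= 13 -> ALERT
  After event 8: stock=13 <= 13 -> ALERT
  After event 9: stock=0 <= 13 -> ALERT
Alert events: [4, 5, 6, 7, 8, 9]. Count = 6

Answer: 6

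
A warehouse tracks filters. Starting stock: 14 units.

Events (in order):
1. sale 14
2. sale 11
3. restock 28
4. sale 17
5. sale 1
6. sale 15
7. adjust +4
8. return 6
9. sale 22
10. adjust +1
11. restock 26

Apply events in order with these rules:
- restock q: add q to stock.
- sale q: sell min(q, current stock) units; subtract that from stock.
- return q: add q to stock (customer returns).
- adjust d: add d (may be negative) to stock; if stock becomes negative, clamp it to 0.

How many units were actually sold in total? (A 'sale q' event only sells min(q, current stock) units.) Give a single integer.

Processing events:
Start: stock = 14
  Event 1 (sale 14): sell min(14,14)=14. stock: 14 - 14 = 0. total_sold = 14
  Event 2 (sale 11): sell min(11,0)=0. stock: 0 - 0 = 0. total_sold = 14
  Event 3 (restock 28): 0 + 28 = 28
  Event 4 (sale 17): sell min(17,28)=17. stock: 28 - 17 = 11. total_sold = 31
  Event 5 (sale 1): sell min(1,11)=1. stock: 11 - 1 = 10. total_sold = 32
  Event 6 (sale 15): sell min(15,10)=10. stock: 10 - 10 = 0. total_sold = 42
  Event 7 (adjust +4): 0 + 4 = 4
  Event 8 (return 6): 4 + 6 = 10
  Event 9 (sale 22): sell min(22,10)=10. stock: 10 - 10 = 0. total_sold = 52
  Event 10 (adjust +1): 0 + 1 = 1
  Event 11 (restock 26): 1 + 26 = 27
Final: stock = 27, total_sold = 52

Answer: 52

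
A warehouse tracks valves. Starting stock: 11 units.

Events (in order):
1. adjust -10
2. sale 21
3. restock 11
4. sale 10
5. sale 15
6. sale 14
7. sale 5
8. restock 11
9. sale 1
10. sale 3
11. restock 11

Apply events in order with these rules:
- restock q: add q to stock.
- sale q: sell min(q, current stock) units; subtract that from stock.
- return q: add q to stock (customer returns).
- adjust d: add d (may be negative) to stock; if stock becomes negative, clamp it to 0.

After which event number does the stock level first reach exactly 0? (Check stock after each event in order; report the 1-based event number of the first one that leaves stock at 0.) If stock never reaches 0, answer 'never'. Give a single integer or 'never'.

Answer: 2

Derivation:
Processing events:
Start: stock = 11
  Event 1 (adjust -10): 11 + -10 = 1
  Event 2 (sale 21): sell min(21,1)=1. stock: 1 - 1 = 0. total_sold = 1
  Event 3 (restock 11): 0 + 11 = 11
  Event 4 (sale 10): sell min(10,11)=10. stock: 11 - 10 = 1. total_sold = 11
  Event 5 (sale 15): sell min(15,1)=1. stock: 1 - 1 = 0. total_sold = 12
  Event 6 (sale 14): sell min(14,0)=0. stock: 0 - 0 = 0. total_sold = 12
  Event 7 (sale 5): sell min(5,0)=0. stock: 0 - 0 = 0. total_sold = 12
  Event 8 (restock 11): 0 + 11 = 11
  Event 9 (sale 1): sell min(1,11)=1. stock: 11 - 1 = 10. total_sold = 13
  Event 10 (sale 3): sell min(3,10)=3. stock: 10 - 3 = 7. total_sold = 16
  Event 11 (restock 11): 7 + 11 = 18
Final: stock = 18, total_sold = 16

First zero at event 2.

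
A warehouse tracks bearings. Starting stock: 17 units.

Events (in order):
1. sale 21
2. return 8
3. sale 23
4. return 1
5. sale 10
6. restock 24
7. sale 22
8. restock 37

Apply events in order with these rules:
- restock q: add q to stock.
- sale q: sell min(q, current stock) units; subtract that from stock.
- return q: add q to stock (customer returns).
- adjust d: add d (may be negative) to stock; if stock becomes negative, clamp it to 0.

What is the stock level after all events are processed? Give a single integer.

Answer: 39

Derivation:
Processing events:
Start: stock = 17
  Event 1 (sale 21): sell min(21,17)=17. stock: 17 - 17 = 0. total_sold = 17
  Event 2 (return 8): 0 + 8 = 8
  Event 3 (sale 23): sell min(23,8)=8. stock: 8 - 8 = 0. total_sold = 25
  Event 4 (return 1): 0 + 1 = 1
  Event 5 (sale 10): sell min(10,1)=1. stock: 1 - 1 = 0. total_sold = 26
  Event 6 (restock 24): 0 + 24 = 24
  Event 7 (sale 22): sell min(22,24)=22. stock: 24 - 22 = 2. total_sold = 48
  Event 8 (restock 37): 2 + 37 = 39
Final: stock = 39, total_sold = 48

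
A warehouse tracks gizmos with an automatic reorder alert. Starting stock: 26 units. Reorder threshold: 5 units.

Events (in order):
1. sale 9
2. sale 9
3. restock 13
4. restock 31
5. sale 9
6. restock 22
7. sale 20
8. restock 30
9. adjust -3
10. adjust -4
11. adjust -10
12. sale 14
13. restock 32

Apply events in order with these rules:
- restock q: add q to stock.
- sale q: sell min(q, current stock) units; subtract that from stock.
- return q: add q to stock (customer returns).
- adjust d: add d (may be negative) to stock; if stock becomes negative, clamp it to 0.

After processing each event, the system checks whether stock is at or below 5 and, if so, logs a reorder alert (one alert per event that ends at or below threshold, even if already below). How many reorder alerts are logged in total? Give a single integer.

Processing events:
Start: stock = 26
  Event 1 (sale 9): sell min(9,26)=9. stock: 26 - 9 = 17. total_sold = 9
  Event 2 (sale 9): sell min(9,17)=9. stock: 17 - 9 = 8. total_sold = 18
  Event 3 (restock 13): 8 + 13 = 21
  Event 4 (restock 31): 21 + 31 = 52
  Event 5 (sale 9): sell min(9,52)=9. stock: 52 - 9 = 43. total_sold = 27
  Event 6 (restock 22): 43 + 22 = 65
  Event 7 (sale 20): sell min(20,65)=20. stock: 65 - 20 = 45. total_sold = 47
  Event 8 (restock 30): 45 + 30 = 75
  Event 9 (adjust -3): 75 + -3 = 72
  Event 10 (adjust -4): 72 + -4 = 68
  Event 11 (adjust -10): 68 + -10 = 58
  Event 12 (sale 14): sell min(14,58)=14. stock: 58 - 14 = 44. total_sold = 61
  Event 13 (restock 32): 44 + 32 = 76
Final: stock = 76, total_sold = 61

Checking against threshold 5:
  After event 1: stock=17 > 5
  After event 2: stock=8 > 5
  After event 3: stock=21 > 5
  After event 4: stock=52 > 5
  After event 5: stock=43 > 5
  After event 6: stock=65 > 5
  After event 7: stock=45 > 5
  After event 8: stock=75 > 5
  After event 9: stock=72 > 5
  After event 10: stock=68 > 5
  After event 11: stock=58 > 5
  After event 12: stock=44 > 5
  After event 13: stock=76 > 5
Alert events: []. Count = 0

Answer: 0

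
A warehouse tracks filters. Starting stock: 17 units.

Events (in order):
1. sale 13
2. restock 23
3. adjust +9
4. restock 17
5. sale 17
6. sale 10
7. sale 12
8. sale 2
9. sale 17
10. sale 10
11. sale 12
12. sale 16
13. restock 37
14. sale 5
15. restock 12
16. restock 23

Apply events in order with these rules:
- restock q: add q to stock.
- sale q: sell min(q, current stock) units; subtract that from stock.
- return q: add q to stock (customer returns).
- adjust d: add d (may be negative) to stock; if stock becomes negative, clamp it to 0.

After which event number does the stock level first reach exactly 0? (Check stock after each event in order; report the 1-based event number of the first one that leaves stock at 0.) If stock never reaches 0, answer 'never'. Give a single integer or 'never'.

Answer: 9

Derivation:
Processing events:
Start: stock = 17
  Event 1 (sale 13): sell min(13,17)=13. stock: 17 - 13 = 4. total_sold = 13
  Event 2 (restock 23): 4 + 23 = 27
  Event 3 (adjust +9): 27 + 9 = 36
  Event 4 (restock 17): 36 + 17 = 53
  Event 5 (sale 17): sell min(17,53)=17. stock: 53 - 17 = 36. total_sold = 30
  Event 6 (sale 10): sell min(10,36)=10. stock: 36 - 10 = 26. total_sold = 40
  Event 7 (sale 12): sell min(12,26)=12. stock: 26 - 12 = 14. total_sold = 52
  Event 8 (sale 2): sell min(2,14)=2. stock: 14 - 2 = 12. total_sold = 54
  Event 9 (sale 17): sell min(17,12)=12. stock: 12 - 12 = 0. total_sold = 66
  Event 10 (sale 10): sell min(10,0)=0. stock: 0 - 0 = 0. total_sold = 66
  Event 11 (sale 12): sell min(12,0)=0. stock: 0 - 0 = 0. total_sold = 66
  Event 12 (sale 16): sell min(16,0)=0. stock: 0 - 0 = 0. total_sold = 66
  Event 13 (restock 37): 0 + 37 = 37
  Event 14 (sale 5): sell min(5,37)=5. stock: 37 - 5 = 32. total_sold = 71
  Event 15 (restock 12): 32 + 12 = 44
  Event 16 (restock 23): 44 + 23 = 67
Final: stock = 67, total_sold = 71

First zero at event 9.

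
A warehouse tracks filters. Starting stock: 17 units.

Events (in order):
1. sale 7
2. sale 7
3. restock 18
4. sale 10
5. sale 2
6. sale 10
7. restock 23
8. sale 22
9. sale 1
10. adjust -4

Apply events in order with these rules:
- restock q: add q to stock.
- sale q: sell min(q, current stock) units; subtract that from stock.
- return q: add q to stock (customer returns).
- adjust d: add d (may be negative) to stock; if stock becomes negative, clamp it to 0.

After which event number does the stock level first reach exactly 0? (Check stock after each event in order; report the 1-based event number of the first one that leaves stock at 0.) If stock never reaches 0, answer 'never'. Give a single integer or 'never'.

Processing events:
Start: stock = 17
  Event 1 (sale 7): sell min(7,17)=7. stock: 17 - 7 = 10. total_sold = 7
  Event 2 (sale 7): sell min(7,10)=7. stock: 10 - 7 = 3. total_sold = 14
  Event 3 (restock 18): 3 + 18 = 21
  Event 4 (sale 10): sell min(10,21)=10. stock: 21 - 10 = 11. total_sold = 24
  Event 5 (sale 2): sell min(2,11)=2. stock: 11 - 2 = 9. total_sold = 26
  Event 6 (sale 10): sell min(10,9)=9. stock: 9 - 9 = 0. total_sold = 35
  Event 7 (restock 23): 0 + 23 = 23
  Event 8 (sale 22): sell min(22,23)=22. stock: 23 - 22 = 1. total_sold = 57
  Event 9 (sale 1): sell min(1,1)=1. stock: 1 - 1 = 0. total_sold = 58
  Event 10 (adjust -4): 0 + -4 = 0 (clamped to 0)
Final: stock = 0, total_sold = 58

First zero at event 6.

Answer: 6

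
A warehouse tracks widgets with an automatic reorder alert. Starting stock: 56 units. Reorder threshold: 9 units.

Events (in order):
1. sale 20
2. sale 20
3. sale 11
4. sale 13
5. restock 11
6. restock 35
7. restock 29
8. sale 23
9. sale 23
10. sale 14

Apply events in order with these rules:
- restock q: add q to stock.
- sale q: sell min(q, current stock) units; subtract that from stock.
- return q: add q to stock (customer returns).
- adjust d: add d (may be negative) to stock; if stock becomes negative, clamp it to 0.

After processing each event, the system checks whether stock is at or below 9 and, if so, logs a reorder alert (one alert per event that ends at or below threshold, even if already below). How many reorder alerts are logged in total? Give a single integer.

Answer: 2

Derivation:
Processing events:
Start: stock = 56
  Event 1 (sale 20): sell min(20,56)=20. stock: 56 - 20 = 36. total_sold = 20
  Event 2 (sale 20): sell min(20,36)=20. stock: 36 - 20 = 16. total_sold = 40
  Event 3 (sale 11): sell min(11,16)=11. stock: 16 - 11 = 5. total_sold = 51
  Event 4 (sale 13): sell min(13,5)=5. stock: 5 - 5 = 0. total_sold = 56
  Event 5 (restock 11): 0 + 11 = 11
  Event 6 (restock 35): 11 + 35 = 46
  Event 7 (restock 29): 46 + 29 = 75
  Event 8 (sale 23): sell min(23,75)=23. stock: 75 - 23 = 52. total_sold = 79
  Event 9 (sale 23): sell min(23,52)=23. stock: 52 - 23 = 29. total_sold = 102
  Event 10 (sale 14): sell min(14,29)=14. stock: 29 - 14 = 15. total_sold = 116
Final: stock = 15, total_sold = 116

Checking against threshold 9:
  After event 1: stock=36 > 9
  After event 2: stock=16 > 9
  After event 3: stock=5 <= 9 -> ALERT
  After event 4: stock=0 <= 9 -> ALERT
  After event 5: stock=11 > 9
  After event 6: stock=46 > 9
  After event 7: stock=75 > 9
  After event 8: stock=52 > 9
  After event 9: stock=29 > 9
  After event 10: stock=15 > 9
Alert events: [3, 4]. Count = 2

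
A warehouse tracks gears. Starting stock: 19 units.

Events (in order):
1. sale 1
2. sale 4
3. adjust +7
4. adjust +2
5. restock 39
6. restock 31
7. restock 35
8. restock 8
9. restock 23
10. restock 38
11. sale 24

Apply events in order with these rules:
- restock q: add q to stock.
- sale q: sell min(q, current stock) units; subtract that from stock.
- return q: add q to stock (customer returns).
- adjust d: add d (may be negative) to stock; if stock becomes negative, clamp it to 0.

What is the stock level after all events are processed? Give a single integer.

Processing events:
Start: stock = 19
  Event 1 (sale 1): sell min(1,19)=1. stock: 19 - 1 = 18. total_sold = 1
  Event 2 (sale 4): sell min(4,18)=4. stock: 18 - 4 = 14. total_sold = 5
  Event 3 (adjust +7): 14 + 7 = 21
  Event 4 (adjust +2): 21 + 2 = 23
  Event 5 (restock 39): 23 + 39 = 62
  Event 6 (restock 31): 62 + 31 = 93
  Event 7 (restock 35): 93 + 35 = 128
  Event 8 (restock 8): 128 + 8 = 136
  Event 9 (restock 23): 136 + 23 = 159
  Event 10 (restock 38): 159 + 38 = 197
  Event 11 (sale 24): sell min(24,197)=24. stock: 197 - 24 = 173. total_sold = 29
Final: stock = 173, total_sold = 29

Answer: 173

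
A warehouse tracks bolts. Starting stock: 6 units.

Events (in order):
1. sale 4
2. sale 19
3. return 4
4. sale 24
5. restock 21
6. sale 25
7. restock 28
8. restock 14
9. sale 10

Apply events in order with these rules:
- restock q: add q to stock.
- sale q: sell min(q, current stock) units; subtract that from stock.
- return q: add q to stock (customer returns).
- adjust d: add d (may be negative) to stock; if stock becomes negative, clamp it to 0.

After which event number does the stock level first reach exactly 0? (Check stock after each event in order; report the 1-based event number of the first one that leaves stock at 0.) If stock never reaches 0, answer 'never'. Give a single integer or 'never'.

Answer: 2

Derivation:
Processing events:
Start: stock = 6
  Event 1 (sale 4): sell min(4,6)=4. stock: 6 - 4 = 2. total_sold = 4
  Event 2 (sale 19): sell min(19,2)=2. stock: 2 - 2 = 0. total_sold = 6
  Event 3 (return 4): 0 + 4 = 4
  Event 4 (sale 24): sell min(24,4)=4. stock: 4 - 4 = 0. total_sold = 10
  Event 5 (restock 21): 0 + 21 = 21
  Event 6 (sale 25): sell min(25,21)=21. stock: 21 - 21 = 0. total_sold = 31
  Event 7 (restock 28): 0 + 28 = 28
  Event 8 (restock 14): 28 + 14 = 42
  Event 9 (sale 10): sell min(10,42)=10. stock: 42 - 10 = 32. total_sold = 41
Final: stock = 32, total_sold = 41

First zero at event 2.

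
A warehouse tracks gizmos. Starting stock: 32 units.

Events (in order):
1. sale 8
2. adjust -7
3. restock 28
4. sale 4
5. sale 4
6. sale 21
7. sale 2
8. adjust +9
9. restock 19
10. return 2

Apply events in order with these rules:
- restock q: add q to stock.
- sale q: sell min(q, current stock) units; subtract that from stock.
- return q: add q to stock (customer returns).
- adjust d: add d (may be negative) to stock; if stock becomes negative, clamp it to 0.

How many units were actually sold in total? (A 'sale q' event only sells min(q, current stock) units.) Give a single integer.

Processing events:
Start: stock = 32
  Event 1 (sale 8): sell min(8,32)=8. stock: 32 - 8 = 24. total_sold = 8
  Event 2 (adjust -7): 24 + -7 = 17
  Event 3 (restock 28): 17 + 28 = 45
  Event 4 (sale 4): sell min(4,45)=4. stock: 45 - 4 = 41. total_sold = 12
  Event 5 (sale 4): sell min(4,41)=4. stock: 41 - 4 = 37. total_sold = 16
  Event 6 (sale 21): sell min(21,37)=21. stock: 37 - 21 = 16. total_sold = 37
  Event 7 (sale 2): sell min(2,16)=2. stock: 16 - 2 = 14. total_sold = 39
  Event 8 (adjust +9): 14 + 9 = 23
  Event 9 (restock 19): 23 + 19 = 42
  Event 10 (return 2): 42 + 2 = 44
Final: stock = 44, total_sold = 39

Answer: 39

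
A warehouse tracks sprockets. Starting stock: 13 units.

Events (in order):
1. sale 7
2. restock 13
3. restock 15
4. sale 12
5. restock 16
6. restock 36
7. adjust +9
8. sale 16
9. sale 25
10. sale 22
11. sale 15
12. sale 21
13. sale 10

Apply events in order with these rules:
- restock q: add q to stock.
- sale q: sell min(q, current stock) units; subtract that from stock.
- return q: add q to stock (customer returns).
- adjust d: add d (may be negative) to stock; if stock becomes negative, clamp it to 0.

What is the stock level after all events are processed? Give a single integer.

Processing events:
Start: stock = 13
  Event 1 (sale 7): sell min(7,13)=7. stock: 13 - 7 = 6. total_sold = 7
  Event 2 (restock 13): 6 + 13 = 19
  Event 3 (restock 15): 19 + 15 = 34
  Event 4 (sale 12): sell min(12,34)=12. stock: 34 - 12 = 22. total_sold = 19
  Event 5 (restock 16): 22 + 16 = 38
  Event 6 (restock 36): 38 + 36 = 74
  Event 7 (adjust +9): 74 + 9 = 83
  Event 8 (sale 16): sell min(16,83)=16. stock: 83 - 16 = 67. total_sold = 35
  Event 9 (sale 25): sell min(25,67)=25. stock: 67 - 25 = 42. total_sold = 60
  Event 10 (sale 22): sell min(22,42)=22. stock: 42 - 22 = 20. total_sold = 82
  Event 11 (sale 15): sell min(15,20)=15. stock: 20 - 15 = 5. total_sold = 97
  Event 12 (sale 21): sell min(21,5)=5. stock: 5 - 5 = 0. total_sold = 102
  Event 13 (sale 10): sell min(10,0)=0. stock: 0 - 0 = 0. total_sold = 102
Final: stock = 0, total_sold = 102

Answer: 0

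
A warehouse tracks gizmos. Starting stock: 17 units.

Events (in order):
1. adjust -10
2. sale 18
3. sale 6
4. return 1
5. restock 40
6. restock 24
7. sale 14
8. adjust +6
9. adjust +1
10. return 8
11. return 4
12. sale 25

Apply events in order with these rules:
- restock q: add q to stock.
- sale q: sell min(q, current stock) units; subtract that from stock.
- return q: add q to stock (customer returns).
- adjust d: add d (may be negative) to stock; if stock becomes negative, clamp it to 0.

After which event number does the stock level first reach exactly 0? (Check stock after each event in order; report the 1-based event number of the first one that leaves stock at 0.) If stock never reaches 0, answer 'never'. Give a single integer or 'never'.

Processing events:
Start: stock = 17
  Event 1 (adjust -10): 17 + -10 = 7
  Event 2 (sale 18): sell min(18,7)=7. stock: 7 - 7 = 0. total_sold = 7
  Event 3 (sale 6): sell min(6,0)=0. stock: 0 - 0 = 0. total_sold = 7
  Event 4 (return 1): 0 + 1 = 1
  Event 5 (restock 40): 1 + 40 = 41
  Event 6 (restock 24): 41 + 24 = 65
  Event 7 (sale 14): sell min(14,65)=14. stock: 65 - 14 = 51. total_sold = 21
  Event 8 (adjust +6): 51 + 6 = 57
  Event 9 (adjust +1): 57 + 1 = 58
  Event 10 (return 8): 58 + 8 = 66
  Event 11 (return 4): 66 + 4 = 70
  Event 12 (sale 25): sell min(25,70)=25. stock: 70 - 25 = 45. total_sold = 46
Final: stock = 45, total_sold = 46

First zero at event 2.

Answer: 2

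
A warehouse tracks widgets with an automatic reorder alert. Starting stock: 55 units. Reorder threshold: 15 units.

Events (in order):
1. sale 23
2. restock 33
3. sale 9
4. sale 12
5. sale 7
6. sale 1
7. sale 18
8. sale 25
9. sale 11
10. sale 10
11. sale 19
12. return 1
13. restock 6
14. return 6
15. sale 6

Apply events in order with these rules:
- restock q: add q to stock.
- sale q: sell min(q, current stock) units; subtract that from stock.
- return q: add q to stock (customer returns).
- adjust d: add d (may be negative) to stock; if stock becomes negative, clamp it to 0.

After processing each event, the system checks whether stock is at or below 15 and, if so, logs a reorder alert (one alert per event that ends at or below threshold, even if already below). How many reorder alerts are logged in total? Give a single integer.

Answer: 8

Derivation:
Processing events:
Start: stock = 55
  Event 1 (sale 23): sell min(23,55)=23. stock: 55 - 23 = 32. total_sold = 23
  Event 2 (restock 33): 32 + 33 = 65
  Event 3 (sale 9): sell min(9,65)=9. stock: 65 - 9 = 56. total_sold = 32
  Event 4 (sale 12): sell min(12,56)=12. stock: 56 - 12 = 44. total_sold = 44
  Event 5 (sale 7): sell min(7,44)=7. stock: 44 - 7 = 37. total_sold = 51
  Event 6 (sale 1): sell min(1,37)=1. stock: 37 - 1 = 36. total_sold = 52
  Event 7 (sale 18): sell min(18,36)=18. stock: 36 - 18 = 18. total_sold = 70
  Event 8 (sale 25): sell min(25,18)=18. stock: 18 - 18 = 0. total_sold = 88
  Event 9 (sale 11): sell min(11,0)=0. stock: 0 - 0 = 0. total_sold = 88
  Event 10 (sale 10): sell min(10,0)=0. stock: 0 - 0 = 0. total_sold = 88
  Event 11 (sale 19): sell min(19,0)=0. stock: 0 - 0 = 0. total_sold = 88
  Event 12 (return 1): 0 + 1 = 1
  Event 13 (restock 6): 1 + 6 = 7
  Event 14 (return 6): 7 + 6 = 13
  Event 15 (sale 6): sell min(6,13)=6. stock: 13 - 6 = 7. total_sold = 94
Final: stock = 7, total_sold = 94

Checking against threshold 15:
  After event 1: stock=32 > 15
  After event 2: stock=65 > 15
  After event 3: stock=56 > 15
  After event 4: stock=44 > 15
  After event 5: stock=37 > 15
  After event 6: stock=36 > 15
  After event 7: stock=18 > 15
  After event 8: stock=0 <= 15 -> ALERT
  After event 9: stock=0 <= 15 -> ALERT
  After event 10: stock=0 <= 15 -> ALERT
  After event 11: stock=0 <= 15 -> ALERT
  After event 12: stock=1 <= 15 -> ALERT
  After event 13: stock=7 <= 15 -> ALERT
  After event 14: stock=13 <= 15 -> ALERT
  After event 15: stock=7 <= 15 -> ALERT
Alert events: [8, 9, 10, 11, 12, 13, 14, 15]. Count = 8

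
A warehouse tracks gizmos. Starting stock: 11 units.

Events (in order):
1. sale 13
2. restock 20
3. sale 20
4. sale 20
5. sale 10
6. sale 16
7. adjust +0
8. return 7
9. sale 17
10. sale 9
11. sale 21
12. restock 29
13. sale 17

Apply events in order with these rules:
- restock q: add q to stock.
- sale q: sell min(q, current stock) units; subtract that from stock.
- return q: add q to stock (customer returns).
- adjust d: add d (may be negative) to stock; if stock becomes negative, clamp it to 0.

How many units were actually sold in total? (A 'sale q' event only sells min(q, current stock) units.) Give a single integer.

Processing events:
Start: stock = 11
  Event 1 (sale 13): sell min(13,11)=11. stock: 11 - 11 = 0. total_sold = 11
  Event 2 (restock 20): 0 + 20 = 20
  Event 3 (sale 20): sell min(20,20)=20. stock: 20 - 20 = 0. total_sold = 31
  Event 4 (sale 20): sell min(20,0)=0. stock: 0 - 0 = 0. total_sold = 31
  Event 5 (sale 10): sell min(10,0)=0. stock: 0 - 0 = 0. total_sold = 31
  Event 6 (sale 16): sell min(16,0)=0. stock: 0 - 0 = 0. total_sold = 31
  Event 7 (adjust +0): 0 + 0 = 0
  Event 8 (return 7): 0 + 7 = 7
  Event 9 (sale 17): sell min(17,7)=7. stock: 7 - 7 = 0. total_sold = 38
  Event 10 (sale 9): sell min(9,0)=0. stock: 0 - 0 = 0. total_sold = 38
  Event 11 (sale 21): sell min(21,0)=0. stock: 0 - 0 = 0. total_sold = 38
  Event 12 (restock 29): 0 + 29 = 29
  Event 13 (sale 17): sell min(17,29)=17. stock: 29 - 17 = 12. total_sold = 55
Final: stock = 12, total_sold = 55

Answer: 55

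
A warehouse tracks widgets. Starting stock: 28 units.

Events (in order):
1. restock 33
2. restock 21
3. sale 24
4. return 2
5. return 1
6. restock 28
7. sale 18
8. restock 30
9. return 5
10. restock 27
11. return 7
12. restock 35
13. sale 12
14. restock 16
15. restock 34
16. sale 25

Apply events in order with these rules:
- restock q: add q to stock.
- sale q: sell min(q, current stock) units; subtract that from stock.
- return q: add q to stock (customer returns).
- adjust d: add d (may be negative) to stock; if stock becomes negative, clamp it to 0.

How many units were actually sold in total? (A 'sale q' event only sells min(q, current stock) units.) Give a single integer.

Processing events:
Start: stock = 28
  Event 1 (restock 33): 28 + 33 = 61
  Event 2 (restock 21): 61 + 21 = 82
  Event 3 (sale 24): sell min(24,82)=24. stock: 82 - 24 = 58. total_sold = 24
  Event 4 (return 2): 58 + 2 = 60
  Event 5 (return 1): 60 + 1 = 61
  Event 6 (restock 28): 61 + 28 = 89
  Event 7 (sale 18): sell min(18,89)=18. stock: 89 - 18 = 71. total_sold = 42
  Event 8 (restock 30): 71 + 30 = 101
  Event 9 (return 5): 101 + 5 = 106
  Event 10 (restock 27): 106 + 27 = 133
  Event 11 (return 7): 133 + 7 = 140
  Event 12 (restock 35): 140 + 35 = 175
  Event 13 (sale 12): sell min(12,175)=12. stock: 175 - 12 = 163. total_sold = 54
  Event 14 (restock 16): 163 + 16 = 179
  Event 15 (restock 34): 179 + 34 = 213
  Event 16 (sale 25): sell min(25,213)=25. stock: 213 - 25 = 188. total_sold = 79
Final: stock = 188, total_sold = 79

Answer: 79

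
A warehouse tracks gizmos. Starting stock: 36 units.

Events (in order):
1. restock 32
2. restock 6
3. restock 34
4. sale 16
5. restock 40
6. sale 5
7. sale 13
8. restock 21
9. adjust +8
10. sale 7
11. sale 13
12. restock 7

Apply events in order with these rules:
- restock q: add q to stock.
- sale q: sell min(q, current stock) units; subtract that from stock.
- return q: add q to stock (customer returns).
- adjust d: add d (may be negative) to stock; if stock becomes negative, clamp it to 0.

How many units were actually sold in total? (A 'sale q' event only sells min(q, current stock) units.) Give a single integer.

Processing events:
Start: stock = 36
  Event 1 (restock 32): 36 + 32 = 68
  Event 2 (restock 6): 68 + 6 = 74
  Event 3 (restock 34): 74 + 34 = 108
  Event 4 (sale 16): sell min(16,108)=16. stock: 108 - 16 = 92. total_sold = 16
  Event 5 (restock 40): 92 + 40 = 132
  Event 6 (sale 5): sell min(5,132)=5. stock: 132 - 5 = 127. total_sold = 21
  Event 7 (sale 13): sell min(13,127)=13. stock: 127 - 13 = 114. total_sold = 34
  Event 8 (restock 21): 114 + 21 = 135
  Event 9 (adjust +8): 135 + 8 = 143
  Event 10 (sale 7): sell min(7,143)=7. stock: 143 - 7 = 136. total_sold = 41
  Event 11 (sale 13): sell min(13,136)=13. stock: 136 - 13 = 123. total_sold = 54
  Event 12 (restock 7): 123 + 7 = 130
Final: stock = 130, total_sold = 54

Answer: 54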